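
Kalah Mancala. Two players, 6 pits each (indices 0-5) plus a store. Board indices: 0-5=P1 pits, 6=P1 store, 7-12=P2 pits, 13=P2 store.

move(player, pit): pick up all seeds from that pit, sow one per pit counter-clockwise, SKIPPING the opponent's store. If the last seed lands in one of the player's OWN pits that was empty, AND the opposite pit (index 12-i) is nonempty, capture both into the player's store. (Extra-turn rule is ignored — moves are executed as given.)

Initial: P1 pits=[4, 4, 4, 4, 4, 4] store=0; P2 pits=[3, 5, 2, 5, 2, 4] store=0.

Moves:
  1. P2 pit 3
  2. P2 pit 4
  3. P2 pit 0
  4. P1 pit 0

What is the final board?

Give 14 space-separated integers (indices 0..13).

Move 1: P2 pit3 -> P1=[5,5,4,4,4,4](0) P2=[3,5,2,0,3,5](1)
Move 2: P2 pit4 -> P1=[6,5,4,4,4,4](0) P2=[3,5,2,0,0,6](2)
Move 3: P2 pit0 -> P1=[6,5,0,4,4,4](0) P2=[0,6,3,0,0,6](7)
Move 4: P1 pit0 -> P1=[0,6,1,5,5,5](1) P2=[0,6,3,0,0,6](7)

Answer: 0 6 1 5 5 5 1 0 6 3 0 0 6 7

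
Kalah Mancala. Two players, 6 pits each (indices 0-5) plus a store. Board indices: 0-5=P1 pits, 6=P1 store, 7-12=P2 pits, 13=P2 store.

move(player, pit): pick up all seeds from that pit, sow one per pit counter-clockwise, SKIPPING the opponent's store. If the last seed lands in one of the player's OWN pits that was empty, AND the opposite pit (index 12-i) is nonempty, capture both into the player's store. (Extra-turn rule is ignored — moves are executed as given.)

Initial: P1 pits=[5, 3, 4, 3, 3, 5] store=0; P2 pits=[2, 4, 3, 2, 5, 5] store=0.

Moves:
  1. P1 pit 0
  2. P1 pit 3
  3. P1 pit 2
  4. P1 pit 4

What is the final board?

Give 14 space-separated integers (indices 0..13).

Answer: 0 4 0 1 0 9 3 5 5 4 3 5 5 0

Derivation:
Move 1: P1 pit0 -> P1=[0,4,5,4,4,6](0) P2=[2,4,3,2,5,5](0)
Move 2: P1 pit3 -> P1=[0,4,5,0,5,7](1) P2=[3,4,3,2,5,5](0)
Move 3: P1 pit2 -> P1=[0,4,0,1,6,8](2) P2=[4,4,3,2,5,5](0)
Move 4: P1 pit4 -> P1=[0,4,0,1,0,9](3) P2=[5,5,4,3,5,5](0)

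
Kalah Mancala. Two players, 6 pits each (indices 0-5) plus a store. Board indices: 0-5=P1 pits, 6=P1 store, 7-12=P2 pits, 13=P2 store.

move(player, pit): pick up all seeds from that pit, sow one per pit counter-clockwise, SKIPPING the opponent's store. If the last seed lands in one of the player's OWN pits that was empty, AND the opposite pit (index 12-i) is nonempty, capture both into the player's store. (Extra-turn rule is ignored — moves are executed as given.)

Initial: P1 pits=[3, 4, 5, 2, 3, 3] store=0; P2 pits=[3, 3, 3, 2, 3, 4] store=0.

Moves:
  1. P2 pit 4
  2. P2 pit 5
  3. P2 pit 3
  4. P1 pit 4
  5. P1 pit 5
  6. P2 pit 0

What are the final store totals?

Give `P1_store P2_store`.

Answer: 2 8

Derivation:
Move 1: P2 pit4 -> P1=[4,4,5,2,3,3](0) P2=[3,3,3,2,0,5](1)
Move 2: P2 pit5 -> P1=[5,5,6,3,3,3](0) P2=[3,3,3,2,0,0](2)
Move 3: P2 pit3 -> P1=[0,5,6,3,3,3](0) P2=[3,3,3,0,1,0](8)
Move 4: P1 pit4 -> P1=[0,5,6,3,0,4](1) P2=[4,3,3,0,1,0](8)
Move 5: P1 pit5 -> P1=[0,5,6,3,0,0](2) P2=[5,4,4,0,1,0](8)
Move 6: P2 pit0 -> P1=[0,5,6,3,0,0](2) P2=[0,5,5,1,2,1](8)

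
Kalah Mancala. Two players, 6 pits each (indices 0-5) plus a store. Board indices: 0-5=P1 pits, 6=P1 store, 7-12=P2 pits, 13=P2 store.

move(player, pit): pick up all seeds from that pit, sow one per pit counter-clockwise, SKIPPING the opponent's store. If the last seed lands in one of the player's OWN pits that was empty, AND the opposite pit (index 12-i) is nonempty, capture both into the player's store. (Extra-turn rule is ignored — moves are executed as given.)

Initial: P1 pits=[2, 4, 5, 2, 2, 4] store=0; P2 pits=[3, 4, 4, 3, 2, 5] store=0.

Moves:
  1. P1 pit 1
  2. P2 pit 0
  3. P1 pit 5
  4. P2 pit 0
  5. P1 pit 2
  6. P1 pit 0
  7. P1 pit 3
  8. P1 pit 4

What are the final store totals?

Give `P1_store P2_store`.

Move 1: P1 pit1 -> P1=[2,0,6,3,3,5](0) P2=[3,4,4,3,2,5](0)
Move 2: P2 pit0 -> P1=[2,0,6,3,3,5](0) P2=[0,5,5,4,2,5](0)
Move 3: P1 pit5 -> P1=[2,0,6,3,3,0](1) P2=[1,6,6,5,2,5](0)
Move 4: P2 pit0 -> P1=[2,0,6,3,3,0](1) P2=[0,7,6,5,2,5](0)
Move 5: P1 pit2 -> P1=[2,0,0,4,4,1](2) P2=[1,8,6,5,2,5](0)
Move 6: P1 pit0 -> P1=[0,1,0,4,4,1](8) P2=[1,8,6,0,2,5](0)
Move 7: P1 pit3 -> P1=[0,1,0,0,5,2](9) P2=[2,8,6,0,2,5](0)
Move 8: P1 pit4 -> P1=[0,1,0,0,0,3](10) P2=[3,9,7,0,2,5](0)

Answer: 10 0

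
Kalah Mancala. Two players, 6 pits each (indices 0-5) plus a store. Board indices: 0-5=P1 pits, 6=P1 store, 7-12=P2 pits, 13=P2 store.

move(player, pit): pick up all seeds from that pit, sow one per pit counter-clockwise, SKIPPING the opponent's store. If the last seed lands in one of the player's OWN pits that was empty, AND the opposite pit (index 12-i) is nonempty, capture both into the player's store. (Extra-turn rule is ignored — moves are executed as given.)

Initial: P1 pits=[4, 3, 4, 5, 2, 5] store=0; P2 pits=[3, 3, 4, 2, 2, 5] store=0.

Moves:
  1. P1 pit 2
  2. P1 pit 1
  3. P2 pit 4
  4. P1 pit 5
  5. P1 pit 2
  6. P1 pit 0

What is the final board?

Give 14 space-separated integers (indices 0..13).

Answer: 0 1 1 9 5 0 2 4 4 5 3 1 6 1

Derivation:
Move 1: P1 pit2 -> P1=[4,3,0,6,3,6](1) P2=[3,3,4,2,2,5](0)
Move 2: P1 pit1 -> P1=[4,0,1,7,4,6](1) P2=[3,3,4,2,2,5](0)
Move 3: P2 pit4 -> P1=[4,0,1,7,4,6](1) P2=[3,3,4,2,0,6](1)
Move 4: P1 pit5 -> P1=[4,0,1,7,4,0](2) P2=[4,4,5,3,1,6](1)
Move 5: P1 pit2 -> P1=[4,0,0,8,4,0](2) P2=[4,4,5,3,1,6](1)
Move 6: P1 pit0 -> P1=[0,1,1,9,5,0](2) P2=[4,4,5,3,1,6](1)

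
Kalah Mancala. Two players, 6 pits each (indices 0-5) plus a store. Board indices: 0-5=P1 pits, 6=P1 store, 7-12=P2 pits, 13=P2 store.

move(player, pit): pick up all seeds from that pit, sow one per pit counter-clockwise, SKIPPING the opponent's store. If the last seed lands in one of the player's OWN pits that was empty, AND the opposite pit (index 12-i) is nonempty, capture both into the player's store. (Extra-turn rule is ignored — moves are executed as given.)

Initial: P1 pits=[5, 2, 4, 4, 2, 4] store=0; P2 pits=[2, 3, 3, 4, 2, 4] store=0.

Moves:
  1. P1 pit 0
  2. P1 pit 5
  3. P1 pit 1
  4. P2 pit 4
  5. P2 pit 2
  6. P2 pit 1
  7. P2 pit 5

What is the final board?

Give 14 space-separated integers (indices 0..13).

Move 1: P1 pit0 -> P1=[0,3,5,5,3,5](0) P2=[2,3,3,4,2,4](0)
Move 2: P1 pit5 -> P1=[0,3,5,5,3,0](1) P2=[3,4,4,5,2,4](0)
Move 3: P1 pit1 -> P1=[0,0,6,6,4,0](1) P2=[3,4,4,5,2,4](0)
Move 4: P2 pit4 -> P1=[0,0,6,6,4,0](1) P2=[3,4,4,5,0,5](1)
Move 5: P2 pit2 -> P1=[0,0,6,6,4,0](1) P2=[3,4,0,6,1,6](2)
Move 6: P2 pit1 -> P1=[0,0,6,6,4,0](1) P2=[3,0,1,7,2,7](2)
Move 7: P2 pit5 -> P1=[1,1,7,7,5,1](1) P2=[3,0,1,7,2,0](3)

Answer: 1 1 7 7 5 1 1 3 0 1 7 2 0 3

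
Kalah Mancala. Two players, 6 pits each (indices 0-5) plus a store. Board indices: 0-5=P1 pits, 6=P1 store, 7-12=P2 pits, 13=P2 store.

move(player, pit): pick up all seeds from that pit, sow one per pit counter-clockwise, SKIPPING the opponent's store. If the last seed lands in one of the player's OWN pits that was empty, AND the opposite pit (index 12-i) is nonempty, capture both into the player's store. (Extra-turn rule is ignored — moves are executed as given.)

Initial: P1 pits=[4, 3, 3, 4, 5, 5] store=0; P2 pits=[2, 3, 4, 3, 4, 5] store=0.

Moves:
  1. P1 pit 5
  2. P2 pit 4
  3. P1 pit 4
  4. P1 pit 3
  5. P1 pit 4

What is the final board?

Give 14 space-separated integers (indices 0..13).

Answer: 5 4 3 0 0 3 3 5 5 6 4 0 6 1

Derivation:
Move 1: P1 pit5 -> P1=[4,3,3,4,5,0](1) P2=[3,4,5,4,4,5](0)
Move 2: P2 pit4 -> P1=[5,4,3,4,5,0](1) P2=[3,4,5,4,0,6](1)
Move 3: P1 pit4 -> P1=[5,4,3,4,0,1](2) P2=[4,5,6,4,0,6](1)
Move 4: P1 pit3 -> P1=[5,4,3,0,1,2](3) P2=[5,5,6,4,0,6](1)
Move 5: P1 pit4 -> P1=[5,4,3,0,0,3](3) P2=[5,5,6,4,0,6](1)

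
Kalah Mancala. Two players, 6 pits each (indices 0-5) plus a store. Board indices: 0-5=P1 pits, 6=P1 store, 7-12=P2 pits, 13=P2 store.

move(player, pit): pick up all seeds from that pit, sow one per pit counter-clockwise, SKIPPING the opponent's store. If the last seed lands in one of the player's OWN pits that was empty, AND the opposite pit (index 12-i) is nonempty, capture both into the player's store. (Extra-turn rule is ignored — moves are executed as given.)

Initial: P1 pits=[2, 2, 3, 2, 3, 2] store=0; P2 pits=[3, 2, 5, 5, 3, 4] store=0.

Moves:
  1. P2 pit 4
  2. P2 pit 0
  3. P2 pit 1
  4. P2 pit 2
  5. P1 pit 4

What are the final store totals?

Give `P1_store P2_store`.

Answer: 1 5

Derivation:
Move 1: P2 pit4 -> P1=[3,2,3,2,3,2](0) P2=[3,2,5,5,0,5](1)
Move 2: P2 pit0 -> P1=[3,2,3,2,3,2](0) P2=[0,3,6,6,0,5](1)
Move 3: P2 pit1 -> P1=[3,0,3,2,3,2](0) P2=[0,0,7,7,0,5](4)
Move 4: P2 pit2 -> P1=[4,1,4,2,3,2](0) P2=[0,0,0,8,1,6](5)
Move 5: P1 pit4 -> P1=[4,1,4,2,0,3](1) P2=[1,0,0,8,1,6](5)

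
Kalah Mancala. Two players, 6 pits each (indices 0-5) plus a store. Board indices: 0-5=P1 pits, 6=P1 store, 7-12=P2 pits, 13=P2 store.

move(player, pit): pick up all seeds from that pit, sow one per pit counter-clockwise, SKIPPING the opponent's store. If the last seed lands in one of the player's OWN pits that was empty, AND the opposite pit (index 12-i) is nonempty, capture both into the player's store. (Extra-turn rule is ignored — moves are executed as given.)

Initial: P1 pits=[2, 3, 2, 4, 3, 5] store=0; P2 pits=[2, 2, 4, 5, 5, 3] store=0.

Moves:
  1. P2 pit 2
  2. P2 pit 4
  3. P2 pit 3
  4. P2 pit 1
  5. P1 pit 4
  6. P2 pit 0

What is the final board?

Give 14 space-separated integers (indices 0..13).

Answer: 4 5 0 5 0 6 1 0 1 2 1 1 6 8

Derivation:
Move 1: P2 pit2 -> P1=[2,3,2,4,3,5](0) P2=[2,2,0,6,6,4](1)
Move 2: P2 pit4 -> P1=[3,4,3,5,3,5](0) P2=[2,2,0,6,0,5](2)
Move 3: P2 pit3 -> P1=[4,5,4,5,3,5](0) P2=[2,2,0,0,1,6](3)
Move 4: P2 pit1 -> P1=[4,5,0,5,3,5](0) P2=[2,0,1,0,1,6](8)
Move 5: P1 pit4 -> P1=[4,5,0,5,0,6](1) P2=[3,0,1,0,1,6](8)
Move 6: P2 pit0 -> P1=[4,5,0,5,0,6](1) P2=[0,1,2,1,1,6](8)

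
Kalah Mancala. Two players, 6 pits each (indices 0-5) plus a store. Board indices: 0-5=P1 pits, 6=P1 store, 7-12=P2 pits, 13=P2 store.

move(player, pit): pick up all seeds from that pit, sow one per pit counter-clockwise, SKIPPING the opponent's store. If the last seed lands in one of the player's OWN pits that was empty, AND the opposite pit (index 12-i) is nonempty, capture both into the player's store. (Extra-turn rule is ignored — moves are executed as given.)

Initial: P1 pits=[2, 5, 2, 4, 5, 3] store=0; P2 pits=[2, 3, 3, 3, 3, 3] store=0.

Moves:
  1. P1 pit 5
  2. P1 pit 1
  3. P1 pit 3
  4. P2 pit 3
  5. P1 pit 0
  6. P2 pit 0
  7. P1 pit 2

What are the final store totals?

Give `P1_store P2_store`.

Move 1: P1 pit5 -> P1=[2,5,2,4,5,0](1) P2=[3,4,3,3,3,3](0)
Move 2: P1 pit1 -> P1=[2,0,3,5,6,1](2) P2=[3,4,3,3,3,3](0)
Move 3: P1 pit3 -> P1=[2,0,3,0,7,2](3) P2=[4,5,3,3,3,3](0)
Move 4: P2 pit3 -> P1=[2,0,3,0,7,2](3) P2=[4,5,3,0,4,4](1)
Move 5: P1 pit0 -> P1=[0,1,4,0,7,2](3) P2=[4,5,3,0,4,4](1)
Move 6: P2 pit0 -> P1=[0,1,4,0,7,2](3) P2=[0,6,4,1,5,4](1)
Move 7: P1 pit2 -> P1=[0,1,0,1,8,3](4) P2=[0,6,4,1,5,4](1)

Answer: 4 1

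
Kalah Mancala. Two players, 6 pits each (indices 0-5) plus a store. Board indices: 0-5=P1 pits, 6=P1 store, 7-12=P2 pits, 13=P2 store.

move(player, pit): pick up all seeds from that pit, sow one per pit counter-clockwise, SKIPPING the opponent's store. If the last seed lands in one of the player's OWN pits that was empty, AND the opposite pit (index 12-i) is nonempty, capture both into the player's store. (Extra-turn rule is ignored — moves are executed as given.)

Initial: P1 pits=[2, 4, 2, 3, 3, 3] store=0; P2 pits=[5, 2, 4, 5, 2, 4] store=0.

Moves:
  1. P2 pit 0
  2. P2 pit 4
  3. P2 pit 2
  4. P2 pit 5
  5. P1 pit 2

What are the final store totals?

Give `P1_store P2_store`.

Answer: 0 3

Derivation:
Move 1: P2 pit0 -> P1=[2,4,2,3,3,3](0) P2=[0,3,5,6,3,5](0)
Move 2: P2 pit4 -> P1=[3,4,2,3,3,3](0) P2=[0,3,5,6,0,6](1)
Move 3: P2 pit2 -> P1=[4,4,2,3,3,3](0) P2=[0,3,0,7,1,7](2)
Move 4: P2 pit5 -> P1=[5,5,3,4,4,4](0) P2=[0,3,0,7,1,0](3)
Move 5: P1 pit2 -> P1=[5,5,0,5,5,5](0) P2=[0,3,0,7,1,0](3)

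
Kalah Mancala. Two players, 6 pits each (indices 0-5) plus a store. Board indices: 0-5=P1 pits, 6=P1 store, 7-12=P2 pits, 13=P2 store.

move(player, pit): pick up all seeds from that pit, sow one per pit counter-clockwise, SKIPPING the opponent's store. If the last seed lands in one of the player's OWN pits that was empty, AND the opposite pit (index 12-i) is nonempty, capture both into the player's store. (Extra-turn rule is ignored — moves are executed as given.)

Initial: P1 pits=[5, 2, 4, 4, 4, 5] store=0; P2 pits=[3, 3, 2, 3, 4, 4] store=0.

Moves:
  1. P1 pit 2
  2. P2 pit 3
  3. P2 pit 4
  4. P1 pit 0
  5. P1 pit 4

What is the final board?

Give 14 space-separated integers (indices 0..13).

Answer: 0 4 2 6 0 8 3 4 4 3 1 0 6 2

Derivation:
Move 1: P1 pit2 -> P1=[5,2,0,5,5,6](1) P2=[3,3,2,3,4,4](0)
Move 2: P2 pit3 -> P1=[5,2,0,5,5,6](1) P2=[3,3,2,0,5,5](1)
Move 3: P2 pit4 -> P1=[6,3,1,5,5,6](1) P2=[3,3,2,0,0,6](2)
Move 4: P1 pit0 -> P1=[0,4,2,6,6,7](2) P2=[3,3,2,0,0,6](2)
Move 5: P1 pit4 -> P1=[0,4,2,6,0,8](3) P2=[4,4,3,1,0,6](2)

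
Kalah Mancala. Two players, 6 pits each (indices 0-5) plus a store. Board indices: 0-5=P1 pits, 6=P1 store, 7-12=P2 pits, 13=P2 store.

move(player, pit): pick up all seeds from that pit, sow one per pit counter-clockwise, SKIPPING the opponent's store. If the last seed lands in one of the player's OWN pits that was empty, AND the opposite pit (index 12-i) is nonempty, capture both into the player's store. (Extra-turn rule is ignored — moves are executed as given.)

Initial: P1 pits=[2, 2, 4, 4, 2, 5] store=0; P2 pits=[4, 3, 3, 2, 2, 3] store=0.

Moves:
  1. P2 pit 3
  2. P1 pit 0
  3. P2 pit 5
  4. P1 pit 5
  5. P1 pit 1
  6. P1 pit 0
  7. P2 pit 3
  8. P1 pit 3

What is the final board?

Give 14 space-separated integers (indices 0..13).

Answer: 0 0 7 0 4 1 12 1 5 4 0 1 0 1

Derivation:
Move 1: P2 pit3 -> P1=[2,2,4,4,2,5](0) P2=[4,3,3,0,3,4](0)
Move 2: P1 pit0 -> P1=[0,3,5,4,2,5](0) P2=[4,3,3,0,3,4](0)
Move 3: P2 pit5 -> P1=[1,4,6,4,2,5](0) P2=[4,3,3,0,3,0](1)
Move 4: P1 pit5 -> P1=[1,4,6,4,2,0](1) P2=[5,4,4,1,3,0](1)
Move 5: P1 pit1 -> P1=[1,0,7,5,3,0](7) P2=[0,4,4,1,3,0](1)
Move 6: P1 pit0 -> P1=[0,0,7,5,3,0](11) P2=[0,4,4,1,0,0](1)
Move 7: P2 pit3 -> P1=[0,0,7,5,3,0](11) P2=[0,4,4,0,1,0](1)
Move 8: P1 pit3 -> P1=[0,0,7,0,4,1](12) P2=[1,5,4,0,1,0](1)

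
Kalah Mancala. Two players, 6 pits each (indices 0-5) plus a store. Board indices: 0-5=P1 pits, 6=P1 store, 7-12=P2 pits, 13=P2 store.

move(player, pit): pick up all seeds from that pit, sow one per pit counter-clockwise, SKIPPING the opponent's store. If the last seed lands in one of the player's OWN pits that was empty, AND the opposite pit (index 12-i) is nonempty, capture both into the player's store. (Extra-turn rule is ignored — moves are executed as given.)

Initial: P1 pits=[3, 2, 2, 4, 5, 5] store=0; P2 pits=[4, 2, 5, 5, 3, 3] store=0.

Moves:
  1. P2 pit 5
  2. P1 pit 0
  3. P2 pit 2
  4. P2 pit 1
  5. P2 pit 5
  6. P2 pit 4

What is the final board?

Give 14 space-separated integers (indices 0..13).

Answer: 2 5 3 5 6 5 0 4 0 1 7 0 1 4

Derivation:
Move 1: P2 pit5 -> P1=[4,3,2,4,5,5](0) P2=[4,2,5,5,3,0](1)
Move 2: P1 pit0 -> P1=[0,4,3,5,6,5](0) P2=[4,2,5,5,3,0](1)
Move 3: P2 pit2 -> P1=[1,4,3,5,6,5](0) P2=[4,2,0,6,4,1](2)
Move 4: P2 pit1 -> P1=[1,4,3,5,6,5](0) P2=[4,0,1,7,4,1](2)
Move 5: P2 pit5 -> P1=[1,4,3,5,6,5](0) P2=[4,0,1,7,4,0](3)
Move 6: P2 pit4 -> P1=[2,5,3,5,6,5](0) P2=[4,0,1,7,0,1](4)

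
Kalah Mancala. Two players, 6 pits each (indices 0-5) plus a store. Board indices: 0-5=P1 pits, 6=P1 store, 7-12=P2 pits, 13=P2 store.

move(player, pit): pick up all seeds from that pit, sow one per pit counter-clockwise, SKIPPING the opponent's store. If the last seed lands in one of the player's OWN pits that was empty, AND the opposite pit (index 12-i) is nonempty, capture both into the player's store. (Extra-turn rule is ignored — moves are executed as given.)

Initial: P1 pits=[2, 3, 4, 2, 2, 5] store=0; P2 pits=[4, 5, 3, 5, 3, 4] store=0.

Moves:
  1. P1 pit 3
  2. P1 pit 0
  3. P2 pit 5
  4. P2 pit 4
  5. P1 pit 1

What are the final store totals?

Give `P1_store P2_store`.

Move 1: P1 pit3 -> P1=[2,3,4,0,3,6](0) P2=[4,5,3,5,3,4](0)
Move 2: P1 pit0 -> P1=[0,4,5,0,3,6](0) P2=[4,5,3,5,3,4](0)
Move 3: P2 pit5 -> P1=[1,5,6,0,3,6](0) P2=[4,5,3,5,3,0](1)
Move 4: P2 pit4 -> P1=[2,5,6,0,3,6](0) P2=[4,5,3,5,0,1](2)
Move 5: P1 pit1 -> P1=[2,0,7,1,4,7](1) P2=[4,5,3,5,0,1](2)

Answer: 1 2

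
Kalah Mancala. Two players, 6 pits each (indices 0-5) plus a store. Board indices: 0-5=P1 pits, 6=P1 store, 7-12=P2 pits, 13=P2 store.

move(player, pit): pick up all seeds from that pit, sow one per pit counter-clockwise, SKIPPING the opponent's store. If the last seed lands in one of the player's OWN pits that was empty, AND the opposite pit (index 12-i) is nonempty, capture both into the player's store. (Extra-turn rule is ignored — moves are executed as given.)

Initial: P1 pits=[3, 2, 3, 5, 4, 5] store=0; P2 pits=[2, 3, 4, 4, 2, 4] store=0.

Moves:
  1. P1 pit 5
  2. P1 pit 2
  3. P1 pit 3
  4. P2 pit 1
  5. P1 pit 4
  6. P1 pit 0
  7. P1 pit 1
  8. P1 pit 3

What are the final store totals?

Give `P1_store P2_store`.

Answer: 18 1

Derivation:
Move 1: P1 pit5 -> P1=[3,2,3,5,4,0](1) P2=[3,4,5,5,2,4](0)
Move 2: P1 pit2 -> P1=[3,2,0,6,5,0](5) P2=[0,4,5,5,2,4](0)
Move 3: P1 pit3 -> P1=[3,2,0,0,6,1](6) P2=[1,5,6,5,2,4](0)
Move 4: P2 pit1 -> P1=[3,2,0,0,6,1](6) P2=[1,0,7,6,3,5](1)
Move 5: P1 pit4 -> P1=[3,2,0,0,0,2](7) P2=[2,1,8,7,3,5](1)
Move 6: P1 pit0 -> P1=[0,3,1,0,0,2](16) P2=[2,1,0,7,3,5](1)
Move 7: P1 pit1 -> P1=[0,0,2,1,0,2](18) P2=[2,0,0,7,3,5](1)
Move 8: P1 pit3 -> P1=[0,0,2,0,1,2](18) P2=[2,0,0,7,3,5](1)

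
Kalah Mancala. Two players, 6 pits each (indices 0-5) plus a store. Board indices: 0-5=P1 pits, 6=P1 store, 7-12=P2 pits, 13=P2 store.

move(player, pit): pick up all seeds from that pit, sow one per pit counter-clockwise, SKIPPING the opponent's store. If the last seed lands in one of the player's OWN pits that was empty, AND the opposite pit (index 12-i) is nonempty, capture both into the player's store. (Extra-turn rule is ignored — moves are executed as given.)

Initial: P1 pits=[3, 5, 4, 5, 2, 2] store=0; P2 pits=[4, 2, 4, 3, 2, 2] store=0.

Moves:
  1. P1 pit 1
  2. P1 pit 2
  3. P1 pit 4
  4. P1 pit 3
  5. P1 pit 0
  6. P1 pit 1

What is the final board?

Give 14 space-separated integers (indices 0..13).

Answer: 0 0 2 0 1 6 10 7 4 0 4 2 2 0

Derivation:
Move 1: P1 pit1 -> P1=[3,0,5,6,3,3](1) P2=[4,2,4,3,2,2](0)
Move 2: P1 pit2 -> P1=[3,0,0,7,4,4](2) P2=[5,2,4,3,2,2](0)
Move 3: P1 pit4 -> P1=[3,0,0,7,0,5](3) P2=[6,3,4,3,2,2](0)
Move 4: P1 pit3 -> P1=[3,0,0,0,1,6](4) P2=[7,4,5,4,2,2](0)
Move 5: P1 pit0 -> P1=[0,1,1,0,1,6](10) P2=[7,4,0,4,2,2](0)
Move 6: P1 pit1 -> P1=[0,0,2,0,1,6](10) P2=[7,4,0,4,2,2](0)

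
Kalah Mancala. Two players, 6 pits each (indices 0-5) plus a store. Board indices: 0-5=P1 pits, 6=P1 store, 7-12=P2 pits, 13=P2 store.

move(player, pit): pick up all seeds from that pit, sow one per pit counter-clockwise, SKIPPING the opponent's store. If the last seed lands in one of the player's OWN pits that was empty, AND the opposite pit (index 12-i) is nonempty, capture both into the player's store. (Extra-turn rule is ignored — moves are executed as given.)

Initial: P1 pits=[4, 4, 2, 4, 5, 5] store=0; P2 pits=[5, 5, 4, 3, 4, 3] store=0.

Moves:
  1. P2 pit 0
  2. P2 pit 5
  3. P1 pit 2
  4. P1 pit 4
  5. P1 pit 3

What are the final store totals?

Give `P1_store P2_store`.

Move 1: P2 pit0 -> P1=[4,4,2,4,5,5](0) P2=[0,6,5,4,5,4](0)
Move 2: P2 pit5 -> P1=[5,5,3,4,5,5](0) P2=[0,6,5,4,5,0](1)
Move 3: P1 pit2 -> P1=[5,5,0,5,6,6](0) P2=[0,6,5,4,5,0](1)
Move 4: P1 pit4 -> P1=[5,5,0,5,0,7](1) P2=[1,7,6,5,5,0](1)
Move 5: P1 pit3 -> P1=[5,5,0,0,1,8](2) P2=[2,8,6,5,5,0](1)

Answer: 2 1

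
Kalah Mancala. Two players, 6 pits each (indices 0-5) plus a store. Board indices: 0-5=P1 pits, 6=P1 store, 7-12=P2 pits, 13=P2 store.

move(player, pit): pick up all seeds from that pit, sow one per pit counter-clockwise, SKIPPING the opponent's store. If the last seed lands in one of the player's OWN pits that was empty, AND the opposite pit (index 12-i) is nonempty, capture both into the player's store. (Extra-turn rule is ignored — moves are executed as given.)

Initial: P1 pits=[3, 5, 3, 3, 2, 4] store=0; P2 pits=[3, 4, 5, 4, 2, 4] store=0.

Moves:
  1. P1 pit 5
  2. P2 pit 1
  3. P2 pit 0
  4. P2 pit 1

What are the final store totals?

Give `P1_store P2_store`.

Move 1: P1 pit5 -> P1=[3,5,3,3,2,0](1) P2=[4,5,6,4,2,4](0)
Move 2: P2 pit1 -> P1=[3,5,3,3,2,0](1) P2=[4,0,7,5,3,5](1)
Move 3: P2 pit0 -> P1=[3,5,3,3,2,0](1) P2=[0,1,8,6,4,5](1)
Move 4: P2 pit1 -> P1=[3,5,3,3,2,0](1) P2=[0,0,9,6,4,5](1)

Answer: 1 1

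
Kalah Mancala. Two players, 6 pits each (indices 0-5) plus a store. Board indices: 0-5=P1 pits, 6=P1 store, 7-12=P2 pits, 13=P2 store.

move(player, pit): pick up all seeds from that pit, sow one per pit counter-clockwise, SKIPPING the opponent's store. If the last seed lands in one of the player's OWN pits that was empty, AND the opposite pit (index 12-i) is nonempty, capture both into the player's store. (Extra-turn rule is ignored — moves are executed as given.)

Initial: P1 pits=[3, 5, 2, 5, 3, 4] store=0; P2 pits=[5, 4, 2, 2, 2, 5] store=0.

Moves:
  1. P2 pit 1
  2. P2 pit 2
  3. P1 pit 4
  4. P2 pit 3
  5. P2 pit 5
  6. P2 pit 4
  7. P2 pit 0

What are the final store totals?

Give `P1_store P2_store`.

Move 1: P2 pit1 -> P1=[3,5,2,5,3,4](0) P2=[5,0,3,3,3,6](0)
Move 2: P2 pit2 -> P1=[3,5,2,5,3,4](0) P2=[5,0,0,4,4,7](0)
Move 3: P1 pit4 -> P1=[3,5,2,5,0,5](1) P2=[6,0,0,4,4,7](0)
Move 4: P2 pit3 -> P1=[4,5,2,5,0,5](1) P2=[6,0,0,0,5,8](1)
Move 5: P2 pit5 -> P1=[5,6,3,6,1,6](1) P2=[7,0,0,0,5,0](2)
Move 6: P2 pit4 -> P1=[6,7,4,6,1,6](1) P2=[7,0,0,0,0,1](3)
Move 7: P2 pit0 -> P1=[7,7,4,6,1,6](1) P2=[0,1,1,1,1,2](4)

Answer: 1 4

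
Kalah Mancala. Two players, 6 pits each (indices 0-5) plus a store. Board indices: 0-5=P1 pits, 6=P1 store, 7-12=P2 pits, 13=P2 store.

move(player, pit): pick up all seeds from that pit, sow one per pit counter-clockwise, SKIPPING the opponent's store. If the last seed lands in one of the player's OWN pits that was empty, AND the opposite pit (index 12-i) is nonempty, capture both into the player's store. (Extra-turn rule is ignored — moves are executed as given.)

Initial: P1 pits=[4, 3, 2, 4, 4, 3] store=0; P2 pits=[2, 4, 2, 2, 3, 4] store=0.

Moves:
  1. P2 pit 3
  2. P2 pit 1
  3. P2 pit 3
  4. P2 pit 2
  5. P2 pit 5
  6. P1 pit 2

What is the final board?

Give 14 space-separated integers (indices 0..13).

Move 1: P2 pit3 -> P1=[4,3,2,4,4,3](0) P2=[2,4,2,0,4,5](0)
Move 2: P2 pit1 -> P1=[4,3,2,4,4,3](0) P2=[2,0,3,1,5,6](0)
Move 3: P2 pit3 -> P1=[4,3,2,4,4,3](0) P2=[2,0,3,0,6,6](0)
Move 4: P2 pit2 -> P1=[4,3,2,4,4,3](0) P2=[2,0,0,1,7,7](0)
Move 5: P2 pit5 -> P1=[5,4,3,5,5,4](0) P2=[2,0,0,1,7,0](1)
Move 6: P1 pit2 -> P1=[5,4,0,6,6,5](0) P2=[2,0,0,1,7,0](1)

Answer: 5 4 0 6 6 5 0 2 0 0 1 7 0 1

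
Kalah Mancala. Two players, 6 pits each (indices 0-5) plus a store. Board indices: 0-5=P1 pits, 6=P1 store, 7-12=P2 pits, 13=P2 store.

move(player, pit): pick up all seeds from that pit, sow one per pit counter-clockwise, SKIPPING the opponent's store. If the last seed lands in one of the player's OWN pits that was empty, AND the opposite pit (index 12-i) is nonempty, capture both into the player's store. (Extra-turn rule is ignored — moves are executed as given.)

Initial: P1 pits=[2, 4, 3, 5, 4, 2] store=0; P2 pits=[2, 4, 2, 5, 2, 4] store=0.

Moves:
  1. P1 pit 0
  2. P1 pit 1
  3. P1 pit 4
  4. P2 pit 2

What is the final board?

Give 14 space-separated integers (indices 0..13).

Move 1: P1 pit0 -> P1=[0,5,4,5,4,2](0) P2=[2,4,2,5,2,4](0)
Move 2: P1 pit1 -> P1=[0,0,5,6,5,3](1) P2=[2,4,2,5,2,4](0)
Move 3: P1 pit4 -> P1=[0,0,5,6,0,4](2) P2=[3,5,3,5,2,4](0)
Move 4: P2 pit2 -> P1=[0,0,5,6,0,4](2) P2=[3,5,0,6,3,5](0)

Answer: 0 0 5 6 0 4 2 3 5 0 6 3 5 0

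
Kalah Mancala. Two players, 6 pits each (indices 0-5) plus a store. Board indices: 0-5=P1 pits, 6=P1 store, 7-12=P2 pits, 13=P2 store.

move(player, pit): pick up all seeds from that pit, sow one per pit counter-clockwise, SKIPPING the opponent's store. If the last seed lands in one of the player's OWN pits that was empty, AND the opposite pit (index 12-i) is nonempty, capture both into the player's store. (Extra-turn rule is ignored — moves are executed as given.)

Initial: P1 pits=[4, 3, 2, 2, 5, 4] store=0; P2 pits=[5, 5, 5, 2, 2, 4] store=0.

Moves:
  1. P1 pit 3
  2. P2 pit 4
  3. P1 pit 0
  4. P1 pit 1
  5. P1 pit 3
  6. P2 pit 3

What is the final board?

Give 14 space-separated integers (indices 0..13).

Answer: 0 0 4 0 9 7 0 5 5 5 0 1 6 1

Derivation:
Move 1: P1 pit3 -> P1=[4,3,2,0,6,5](0) P2=[5,5,5,2,2,4](0)
Move 2: P2 pit4 -> P1=[4,3,2,0,6,5](0) P2=[5,5,5,2,0,5](1)
Move 3: P1 pit0 -> P1=[0,4,3,1,7,5](0) P2=[5,5,5,2,0,5](1)
Move 4: P1 pit1 -> P1=[0,0,4,2,8,6](0) P2=[5,5,5,2,0,5](1)
Move 5: P1 pit3 -> P1=[0,0,4,0,9,7](0) P2=[5,5,5,2,0,5](1)
Move 6: P2 pit3 -> P1=[0,0,4,0,9,7](0) P2=[5,5,5,0,1,6](1)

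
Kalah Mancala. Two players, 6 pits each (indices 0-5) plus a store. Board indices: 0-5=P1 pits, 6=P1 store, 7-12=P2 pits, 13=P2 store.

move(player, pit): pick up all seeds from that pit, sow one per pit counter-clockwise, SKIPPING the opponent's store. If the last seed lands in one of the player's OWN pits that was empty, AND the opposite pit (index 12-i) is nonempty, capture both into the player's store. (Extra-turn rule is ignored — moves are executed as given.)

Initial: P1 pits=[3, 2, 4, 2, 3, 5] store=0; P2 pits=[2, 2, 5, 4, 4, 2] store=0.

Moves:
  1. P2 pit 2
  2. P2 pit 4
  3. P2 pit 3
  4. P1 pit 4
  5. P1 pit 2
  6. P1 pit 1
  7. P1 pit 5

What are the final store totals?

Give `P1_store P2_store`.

Move 1: P2 pit2 -> P1=[4,2,4,2,3,5](0) P2=[2,2,0,5,5,3](1)
Move 2: P2 pit4 -> P1=[5,3,5,2,3,5](0) P2=[2,2,0,5,0,4](2)
Move 3: P2 pit3 -> P1=[6,4,5,2,3,5](0) P2=[2,2,0,0,1,5](3)
Move 4: P1 pit4 -> P1=[6,4,5,2,0,6](1) P2=[3,2,0,0,1,5](3)
Move 5: P1 pit2 -> P1=[6,4,0,3,1,7](2) P2=[4,2,0,0,1,5](3)
Move 6: P1 pit1 -> P1=[6,0,1,4,2,8](2) P2=[4,2,0,0,1,5](3)
Move 7: P1 pit5 -> P1=[7,0,1,4,2,0](3) P2=[5,3,1,1,2,6](3)

Answer: 3 3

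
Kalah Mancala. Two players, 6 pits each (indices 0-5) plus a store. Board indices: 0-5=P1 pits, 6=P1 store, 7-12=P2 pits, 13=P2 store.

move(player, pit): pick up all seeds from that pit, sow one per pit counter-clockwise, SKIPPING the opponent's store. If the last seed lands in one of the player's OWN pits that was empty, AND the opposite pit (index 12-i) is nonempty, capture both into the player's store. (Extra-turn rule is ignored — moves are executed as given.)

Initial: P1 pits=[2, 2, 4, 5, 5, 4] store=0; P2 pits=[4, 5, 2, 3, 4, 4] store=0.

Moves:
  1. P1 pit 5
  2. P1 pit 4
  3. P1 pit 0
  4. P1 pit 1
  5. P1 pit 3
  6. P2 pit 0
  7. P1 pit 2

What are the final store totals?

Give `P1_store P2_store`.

Answer: 12 1

Derivation:
Move 1: P1 pit5 -> P1=[2,2,4,5,5,0](1) P2=[5,6,3,3,4,4](0)
Move 2: P1 pit4 -> P1=[2,2,4,5,0,1](2) P2=[6,7,4,3,4,4](0)
Move 3: P1 pit0 -> P1=[0,3,5,5,0,1](2) P2=[6,7,4,3,4,4](0)
Move 4: P1 pit1 -> P1=[0,0,6,6,0,1](10) P2=[6,0,4,3,4,4](0)
Move 5: P1 pit3 -> P1=[0,0,6,0,1,2](11) P2=[7,1,5,3,4,4](0)
Move 6: P2 pit0 -> P1=[1,0,6,0,1,2](11) P2=[0,2,6,4,5,5](1)
Move 7: P1 pit2 -> P1=[1,0,0,1,2,3](12) P2=[1,3,6,4,5,5](1)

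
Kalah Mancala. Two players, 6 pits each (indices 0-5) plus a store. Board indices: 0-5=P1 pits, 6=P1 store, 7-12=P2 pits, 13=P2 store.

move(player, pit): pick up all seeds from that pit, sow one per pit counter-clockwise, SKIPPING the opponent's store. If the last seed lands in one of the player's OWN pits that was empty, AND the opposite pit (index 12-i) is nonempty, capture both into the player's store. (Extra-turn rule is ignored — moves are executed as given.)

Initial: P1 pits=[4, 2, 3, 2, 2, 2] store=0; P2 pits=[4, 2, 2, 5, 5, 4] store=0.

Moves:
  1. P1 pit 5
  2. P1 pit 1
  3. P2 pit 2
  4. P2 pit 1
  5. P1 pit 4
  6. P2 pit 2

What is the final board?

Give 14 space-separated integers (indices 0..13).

Move 1: P1 pit5 -> P1=[4,2,3,2,2,0](1) P2=[5,2,2,5,5,4](0)
Move 2: P1 pit1 -> P1=[4,0,4,3,2,0](1) P2=[5,2,2,5,5,4](0)
Move 3: P2 pit2 -> P1=[4,0,4,3,2,0](1) P2=[5,2,0,6,6,4](0)
Move 4: P2 pit1 -> P1=[4,0,4,3,2,0](1) P2=[5,0,1,7,6,4](0)
Move 5: P1 pit4 -> P1=[4,0,4,3,0,1](2) P2=[5,0,1,7,6,4](0)
Move 6: P2 pit2 -> P1=[4,0,4,3,0,1](2) P2=[5,0,0,8,6,4](0)

Answer: 4 0 4 3 0 1 2 5 0 0 8 6 4 0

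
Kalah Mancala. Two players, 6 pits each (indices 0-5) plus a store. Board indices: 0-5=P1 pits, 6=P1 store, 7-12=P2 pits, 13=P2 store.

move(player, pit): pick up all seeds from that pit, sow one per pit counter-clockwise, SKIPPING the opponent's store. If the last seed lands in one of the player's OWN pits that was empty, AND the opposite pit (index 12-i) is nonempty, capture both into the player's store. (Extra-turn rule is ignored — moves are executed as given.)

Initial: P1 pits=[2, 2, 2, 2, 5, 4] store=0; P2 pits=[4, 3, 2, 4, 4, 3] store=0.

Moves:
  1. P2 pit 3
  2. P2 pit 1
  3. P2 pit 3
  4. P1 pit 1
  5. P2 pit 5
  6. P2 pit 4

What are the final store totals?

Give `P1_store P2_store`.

Answer: 0 3

Derivation:
Move 1: P2 pit3 -> P1=[3,2,2,2,5,4](0) P2=[4,3,2,0,5,4](1)
Move 2: P2 pit1 -> P1=[3,2,2,2,5,4](0) P2=[4,0,3,1,6,4](1)
Move 3: P2 pit3 -> P1=[3,2,2,2,5,4](0) P2=[4,0,3,0,7,4](1)
Move 4: P1 pit1 -> P1=[3,0,3,3,5,4](0) P2=[4,0,3,0,7,4](1)
Move 5: P2 pit5 -> P1=[4,1,4,3,5,4](0) P2=[4,0,3,0,7,0](2)
Move 6: P2 pit4 -> P1=[5,2,5,4,6,4](0) P2=[4,0,3,0,0,1](3)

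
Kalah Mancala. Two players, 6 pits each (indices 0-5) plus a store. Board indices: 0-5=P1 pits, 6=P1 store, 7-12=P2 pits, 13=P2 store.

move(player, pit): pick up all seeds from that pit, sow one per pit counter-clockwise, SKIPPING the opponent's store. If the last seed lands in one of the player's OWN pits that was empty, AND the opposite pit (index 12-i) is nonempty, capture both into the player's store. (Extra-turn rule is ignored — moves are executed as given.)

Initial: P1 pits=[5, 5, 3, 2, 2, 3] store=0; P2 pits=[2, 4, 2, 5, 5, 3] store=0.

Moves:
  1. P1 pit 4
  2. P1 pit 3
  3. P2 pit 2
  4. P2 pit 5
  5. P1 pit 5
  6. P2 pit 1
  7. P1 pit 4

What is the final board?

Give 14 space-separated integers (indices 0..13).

Move 1: P1 pit4 -> P1=[5,5,3,2,0,4](1) P2=[2,4,2,5,5,3](0)
Move 2: P1 pit3 -> P1=[5,5,3,0,1,5](1) P2=[2,4,2,5,5,3](0)
Move 3: P2 pit2 -> P1=[5,5,3,0,1,5](1) P2=[2,4,0,6,6,3](0)
Move 4: P2 pit5 -> P1=[6,6,3,0,1,5](1) P2=[2,4,0,6,6,0](1)
Move 5: P1 pit5 -> P1=[6,6,3,0,1,0](2) P2=[3,5,1,7,6,0](1)
Move 6: P2 pit1 -> P1=[6,6,3,0,1,0](2) P2=[3,0,2,8,7,1](2)
Move 7: P1 pit4 -> P1=[6,6,3,0,0,0](6) P2=[0,0,2,8,7,1](2)

Answer: 6 6 3 0 0 0 6 0 0 2 8 7 1 2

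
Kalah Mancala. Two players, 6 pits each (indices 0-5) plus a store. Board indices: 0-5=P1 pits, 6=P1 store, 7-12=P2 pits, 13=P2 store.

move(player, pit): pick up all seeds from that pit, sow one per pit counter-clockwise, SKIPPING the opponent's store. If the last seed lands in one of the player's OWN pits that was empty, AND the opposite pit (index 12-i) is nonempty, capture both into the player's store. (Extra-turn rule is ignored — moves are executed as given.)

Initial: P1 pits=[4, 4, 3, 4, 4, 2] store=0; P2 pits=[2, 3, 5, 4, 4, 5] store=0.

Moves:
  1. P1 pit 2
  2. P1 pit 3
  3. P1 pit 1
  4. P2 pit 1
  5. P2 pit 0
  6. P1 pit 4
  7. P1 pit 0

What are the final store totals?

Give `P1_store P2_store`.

Move 1: P1 pit2 -> P1=[4,4,0,5,5,3](0) P2=[2,3,5,4,4,5](0)
Move 2: P1 pit3 -> P1=[4,4,0,0,6,4](1) P2=[3,4,5,4,4,5](0)
Move 3: P1 pit1 -> P1=[4,0,1,1,7,5](1) P2=[3,4,5,4,4,5](0)
Move 4: P2 pit1 -> P1=[4,0,1,1,7,5](1) P2=[3,0,6,5,5,6](0)
Move 5: P2 pit0 -> P1=[4,0,1,1,7,5](1) P2=[0,1,7,6,5,6](0)
Move 6: P1 pit4 -> P1=[4,0,1,1,0,6](2) P2=[1,2,8,7,6,6](0)
Move 7: P1 pit0 -> P1=[0,1,2,2,0,6](5) P2=[1,0,8,7,6,6](0)

Answer: 5 0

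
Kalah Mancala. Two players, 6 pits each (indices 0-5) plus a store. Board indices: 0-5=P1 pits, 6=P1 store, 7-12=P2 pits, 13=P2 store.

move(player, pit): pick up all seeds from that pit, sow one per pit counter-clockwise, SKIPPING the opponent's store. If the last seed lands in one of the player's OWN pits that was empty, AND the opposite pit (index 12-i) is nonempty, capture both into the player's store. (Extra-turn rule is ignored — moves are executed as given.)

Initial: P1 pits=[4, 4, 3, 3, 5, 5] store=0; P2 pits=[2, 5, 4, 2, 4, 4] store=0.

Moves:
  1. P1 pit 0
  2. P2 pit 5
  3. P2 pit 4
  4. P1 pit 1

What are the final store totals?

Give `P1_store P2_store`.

Answer: 1 2

Derivation:
Move 1: P1 pit0 -> P1=[0,5,4,4,6,5](0) P2=[2,5,4,2,4,4](0)
Move 2: P2 pit5 -> P1=[1,6,5,4,6,5](0) P2=[2,5,4,2,4,0](1)
Move 3: P2 pit4 -> P1=[2,7,5,4,6,5](0) P2=[2,5,4,2,0,1](2)
Move 4: P1 pit1 -> P1=[2,0,6,5,7,6](1) P2=[3,6,4,2,0,1](2)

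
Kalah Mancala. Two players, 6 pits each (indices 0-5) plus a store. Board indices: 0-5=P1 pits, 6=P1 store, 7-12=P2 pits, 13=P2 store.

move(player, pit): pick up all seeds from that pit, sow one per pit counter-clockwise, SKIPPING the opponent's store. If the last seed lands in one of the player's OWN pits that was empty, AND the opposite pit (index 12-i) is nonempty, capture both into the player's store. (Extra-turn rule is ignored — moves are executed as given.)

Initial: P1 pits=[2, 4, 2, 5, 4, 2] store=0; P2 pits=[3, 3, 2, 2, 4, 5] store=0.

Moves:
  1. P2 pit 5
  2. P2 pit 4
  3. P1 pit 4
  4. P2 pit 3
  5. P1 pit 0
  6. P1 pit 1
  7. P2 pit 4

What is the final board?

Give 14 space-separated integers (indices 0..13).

Move 1: P2 pit5 -> P1=[3,5,3,6,4,2](0) P2=[3,3,2,2,4,0](1)
Move 2: P2 pit4 -> P1=[4,6,3,6,4,2](0) P2=[3,3,2,2,0,1](2)
Move 3: P1 pit4 -> P1=[4,6,3,6,0,3](1) P2=[4,4,2,2,0,1](2)
Move 4: P2 pit3 -> P1=[4,6,3,6,0,3](1) P2=[4,4,2,0,1,2](2)
Move 5: P1 pit0 -> P1=[0,7,4,7,0,3](6) P2=[4,0,2,0,1,2](2)
Move 6: P1 pit1 -> P1=[0,0,5,8,1,4](7) P2=[5,1,2,0,1,2](2)
Move 7: P2 pit4 -> P1=[0,0,5,8,1,4](7) P2=[5,1,2,0,0,3](2)

Answer: 0 0 5 8 1 4 7 5 1 2 0 0 3 2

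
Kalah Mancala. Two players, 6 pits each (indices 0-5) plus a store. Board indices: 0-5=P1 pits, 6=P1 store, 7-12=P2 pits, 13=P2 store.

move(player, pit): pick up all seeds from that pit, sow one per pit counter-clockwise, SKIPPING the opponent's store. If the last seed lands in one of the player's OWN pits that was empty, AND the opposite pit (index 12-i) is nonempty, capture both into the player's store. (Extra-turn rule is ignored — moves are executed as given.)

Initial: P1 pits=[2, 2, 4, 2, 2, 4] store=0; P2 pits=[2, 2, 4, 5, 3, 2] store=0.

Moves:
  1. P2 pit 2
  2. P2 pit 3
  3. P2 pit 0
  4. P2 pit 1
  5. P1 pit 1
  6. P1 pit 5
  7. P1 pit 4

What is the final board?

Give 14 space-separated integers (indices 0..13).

Move 1: P2 pit2 -> P1=[2,2,4,2,2,4](0) P2=[2,2,0,6,4,3](1)
Move 2: P2 pit3 -> P1=[3,3,5,2,2,4](0) P2=[2,2,0,0,5,4](2)
Move 3: P2 pit0 -> P1=[3,3,5,0,2,4](0) P2=[0,3,0,0,5,4](5)
Move 4: P2 pit1 -> P1=[3,3,5,0,2,4](0) P2=[0,0,1,1,6,4](5)
Move 5: P1 pit1 -> P1=[3,0,6,1,3,4](0) P2=[0,0,1,1,6,4](5)
Move 6: P1 pit5 -> P1=[3,0,6,1,3,0](1) P2=[1,1,2,1,6,4](5)
Move 7: P1 pit4 -> P1=[3,0,6,1,0,1](2) P2=[2,1,2,1,6,4](5)

Answer: 3 0 6 1 0 1 2 2 1 2 1 6 4 5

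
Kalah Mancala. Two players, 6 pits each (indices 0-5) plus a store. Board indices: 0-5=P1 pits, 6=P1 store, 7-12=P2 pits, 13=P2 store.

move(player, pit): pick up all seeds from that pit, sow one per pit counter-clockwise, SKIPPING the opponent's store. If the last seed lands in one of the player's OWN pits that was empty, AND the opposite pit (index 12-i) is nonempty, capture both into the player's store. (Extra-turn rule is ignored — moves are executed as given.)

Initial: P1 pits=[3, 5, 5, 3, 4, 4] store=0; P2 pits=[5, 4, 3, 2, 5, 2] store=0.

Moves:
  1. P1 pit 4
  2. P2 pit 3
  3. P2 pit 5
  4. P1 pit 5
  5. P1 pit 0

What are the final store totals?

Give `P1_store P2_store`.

Move 1: P1 pit4 -> P1=[3,5,5,3,0,5](1) P2=[6,5,3,2,5,2](0)
Move 2: P2 pit3 -> P1=[3,5,5,3,0,5](1) P2=[6,5,3,0,6,3](0)
Move 3: P2 pit5 -> P1=[4,6,5,3,0,5](1) P2=[6,5,3,0,6,0](1)
Move 4: P1 pit5 -> P1=[4,6,5,3,0,0](2) P2=[7,6,4,1,6,0](1)
Move 5: P1 pit0 -> P1=[0,7,6,4,0,0](9) P2=[7,0,4,1,6,0](1)

Answer: 9 1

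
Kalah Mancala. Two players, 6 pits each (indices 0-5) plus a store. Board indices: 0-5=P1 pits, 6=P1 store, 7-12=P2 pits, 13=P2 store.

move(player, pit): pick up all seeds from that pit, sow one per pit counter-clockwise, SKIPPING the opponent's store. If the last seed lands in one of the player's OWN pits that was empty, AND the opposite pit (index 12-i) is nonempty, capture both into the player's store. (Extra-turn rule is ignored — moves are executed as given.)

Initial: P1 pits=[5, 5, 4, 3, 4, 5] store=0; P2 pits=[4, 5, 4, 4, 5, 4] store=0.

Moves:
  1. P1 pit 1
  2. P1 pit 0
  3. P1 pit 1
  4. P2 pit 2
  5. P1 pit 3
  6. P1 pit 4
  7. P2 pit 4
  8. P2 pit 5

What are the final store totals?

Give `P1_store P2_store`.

Answer: 3 3

Derivation:
Move 1: P1 pit1 -> P1=[5,0,5,4,5,6](1) P2=[4,5,4,4,5,4](0)
Move 2: P1 pit0 -> P1=[0,1,6,5,6,7](1) P2=[4,5,4,4,5,4](0)
Move 3: P1 pit1 -> P1=[0,0,7,5,6,7](1) P2=[4,5,4,4,5,4](0)
Move 4: P2 pit2 -> P1=[0,0,7,5,6,7](1) P2=[4,5,0,5,6,5](1)
Move 5: P1 pit3 -> P1=[0,0,7,0,7,8](2) P2=[5,6,0,5,6,5](1)
Move 6: P1 pit4 -> P1=[0,0,7,0,0,9](3) P2=[6,7,1,6,7,5](1)
Move 7: P2 pit4 -> P1=[1,1,8,1,1,9](3) P2=[6,7,1,6,0,6](2)
Move 8: P2 pit5 -> P1=[2,2,9,2,2,9](3) P2=[6,7,1,6,0,0](3)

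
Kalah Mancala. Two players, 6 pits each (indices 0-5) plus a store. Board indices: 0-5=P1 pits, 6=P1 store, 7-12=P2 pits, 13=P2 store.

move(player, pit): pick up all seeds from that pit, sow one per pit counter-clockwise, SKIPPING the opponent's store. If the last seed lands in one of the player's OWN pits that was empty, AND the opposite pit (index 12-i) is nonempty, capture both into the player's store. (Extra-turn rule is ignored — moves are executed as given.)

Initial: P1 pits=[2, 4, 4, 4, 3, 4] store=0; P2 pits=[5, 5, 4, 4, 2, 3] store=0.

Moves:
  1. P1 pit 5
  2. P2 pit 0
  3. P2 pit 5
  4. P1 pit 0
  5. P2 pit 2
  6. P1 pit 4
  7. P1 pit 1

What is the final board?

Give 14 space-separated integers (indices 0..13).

Move 1: P1 pit5 -> P1=[2,4,4,4,3,0](1) P2=[6,6,5,4,2,3](0)
Move 2: P2 pit0 -> P1=[2,4,4,4,3,0](1) P2=[0,7,6,5,3,4](1)
Move 3: P2 pit5 -> P1=[3,5,5,4,3,0](1) P2=[0,7,6,5,3,0](2)
Move 4: P1 pit0 -> P1=[0,6,6,5,3,0](1) P2=[0,7,6,5,3,0](2)
Move 5: P2 pit2 -> P1=[1,7,6,5,3,0](1) P2=[0,7,0,6,4,1](3)
Move 6: P1 pit4 -> P1=[1,7,6,5,0,1](2) P2=[1,7,0,6,4,1](3)
Move 7: P1 pit1 -> P1=[1,0,7,6,1,2](3) P2=[2,8,0,6,4,1](3)

Answer: 1 0 7 6 1 2 3 2 8 0 6 4 1 3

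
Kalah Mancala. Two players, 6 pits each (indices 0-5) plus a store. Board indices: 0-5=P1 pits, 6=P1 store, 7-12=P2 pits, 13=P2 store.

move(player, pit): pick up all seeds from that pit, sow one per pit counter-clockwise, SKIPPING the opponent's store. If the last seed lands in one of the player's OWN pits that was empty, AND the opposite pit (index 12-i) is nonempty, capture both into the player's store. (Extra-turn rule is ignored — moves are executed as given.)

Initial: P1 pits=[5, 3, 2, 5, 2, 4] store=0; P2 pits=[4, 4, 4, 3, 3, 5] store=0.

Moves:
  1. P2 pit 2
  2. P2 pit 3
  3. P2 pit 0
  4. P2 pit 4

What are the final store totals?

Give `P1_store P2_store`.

Answer: 0 3

Derivation:
Move 1: P2 pit2 -> P1=[5,3,2,5,2,4](0) P2=[4,4,0,4,4,6](1)
Move 2: P2 pit3 -> P1=[6,3,2,5,2,4](0) P2=[4,4,0,0,5,7](2)
Move 3: P2 pit0 -> P1=[6,3,2,5,2,4](0) P2=[0,5,1,1,6,7](2)
Move 4: P2 pit4 -> P1=[7,4,3,6,2,4](0) P2=[0,5,1,1,0,8](3)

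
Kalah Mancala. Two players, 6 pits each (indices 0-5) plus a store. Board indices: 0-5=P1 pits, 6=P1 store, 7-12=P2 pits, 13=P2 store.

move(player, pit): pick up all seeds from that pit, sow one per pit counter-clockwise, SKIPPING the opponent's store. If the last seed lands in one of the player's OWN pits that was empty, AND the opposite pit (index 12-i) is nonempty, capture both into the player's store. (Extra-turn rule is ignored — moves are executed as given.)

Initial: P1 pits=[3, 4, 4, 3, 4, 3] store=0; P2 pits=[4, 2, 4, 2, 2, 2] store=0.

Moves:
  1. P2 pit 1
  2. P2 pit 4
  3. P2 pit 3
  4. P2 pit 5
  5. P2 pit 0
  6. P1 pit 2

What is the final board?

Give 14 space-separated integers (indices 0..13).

Answer: 4 5 0 4 5 4 1 1 1 6 1 2 0 3

Derivation:
Move 1: P2 pit1 -> P1=[3,4,4,3,4,3](0) P2=[4,0,5,3,2,2](0)
Move 2: P2 pit4 -> P1=[3,4,4,3,4,3](0) P2=[4,0,5,3,0,3](1)
Move 3: P2 pit3 -> P1=[3,4,4,3,4,3](0) P2=[4,0,5,0,1,4](2)
Move 4: P2 pit5 -> P1=[4,5,5,3,4,3](0) P2=[4,0,5,0,1,0](3)
Move 5: P2 pit0 -> P1=[4,5,5,3,4,3](0) P2=[0,1,6,1,2,0](3)
Move 6: P1 pit2 -> P1=[4,5,0,4,5,4](1) P2=[1,1,6,1,2,0](3)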